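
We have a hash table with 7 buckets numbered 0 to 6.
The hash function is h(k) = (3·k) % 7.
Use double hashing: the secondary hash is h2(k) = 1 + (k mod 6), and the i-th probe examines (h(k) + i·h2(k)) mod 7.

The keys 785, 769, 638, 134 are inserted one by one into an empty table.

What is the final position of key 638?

6

785: h=3 => slot 3
769: h=4 => slot 4
638: h=3, h2=3, probe 3,6 => slot 6
134: h=3, h2=3, probe 3,6,2 => slot 2
Table: [-, -, 134, 785, 769, -, 638]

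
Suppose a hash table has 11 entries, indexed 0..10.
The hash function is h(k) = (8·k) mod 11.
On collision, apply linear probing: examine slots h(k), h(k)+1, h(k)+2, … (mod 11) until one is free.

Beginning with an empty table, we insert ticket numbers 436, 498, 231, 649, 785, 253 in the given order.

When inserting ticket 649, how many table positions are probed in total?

436 hashes to 1; slot 1 is free => place at 1.
498 hashes to 2; slot 2 is free => place at 2.
231 hashes to 0; slot 0 is free => place at 0.
649 hashes to 0; 0,1,2 taken => place at 3.
785 hashes to 10; slot 10 is free => place at 10.
253 hashes to 0; 0,1,2,3 taken => place at 4.
Table: [231, 436, 498, 649, 253, —, —, —, —, —, 785]

4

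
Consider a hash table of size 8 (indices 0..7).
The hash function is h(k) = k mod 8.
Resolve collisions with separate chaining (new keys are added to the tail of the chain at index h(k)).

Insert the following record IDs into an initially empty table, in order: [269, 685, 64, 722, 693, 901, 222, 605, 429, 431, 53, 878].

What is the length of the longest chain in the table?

7

Insert 269: h=5, bucket 5 empty -> new chain.
Insert 685: h=5, bucket 5 nonempty -> append to chain.
Insert 64: h=0, bucket 0 empty -> new chain.
Insert 722: h=2, bucket 2 empty -> new chain.
Insert 693: h=5, bucket 5 nonempty -> append to chain.
Insert 901: h=5, bucket 5 nonempty -> append to chain.
Insert 222: h=6, bucket 6 empty -> new chain.
Insert 605: h=5, bucket 5 nonempty -> append to chain.
Insert 429: h=5, bucket 5 nonempty -> append to chain.
Insert 431: h=7, bucket 7 empty -> new chain.
Insert 53: h=5, bucket 5 nonempty -> append to chain.
Insert 878: h=6, bucket 6 nonempty -> append to chain.
Final buckets:
0: 64
1: _
2: 722
3: _
4: _
5: 269 -> 685 -> 693 -> 901 -> 605 -> 429 -> 53
6: 222 -> 878
7: 431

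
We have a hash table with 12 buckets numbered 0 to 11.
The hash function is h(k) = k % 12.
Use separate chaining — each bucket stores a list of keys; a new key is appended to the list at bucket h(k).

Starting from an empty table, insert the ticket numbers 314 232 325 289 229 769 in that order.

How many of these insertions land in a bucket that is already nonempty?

3

Insert 314: h=2, bucket 2 empty → new chain.
Insert 232: h=4, bucket 4 empty → new chain.
Insert 325: h=1, bucket 1 empty → new chain.
Insert 289: h=1, bucket 1 nonempty → append to chain.
Insert 229: h=1, bucket 1 nonempty → append to chain.
Insert 769: h=1, bucket 1 nonempty → append to chain.
Final buckets:
0: -
1: 325 -> 289 -> 229 -> 769
2: 314
3: -
4: 232
5: -
6: -
7: -
8: -
9: -
10: -
11: -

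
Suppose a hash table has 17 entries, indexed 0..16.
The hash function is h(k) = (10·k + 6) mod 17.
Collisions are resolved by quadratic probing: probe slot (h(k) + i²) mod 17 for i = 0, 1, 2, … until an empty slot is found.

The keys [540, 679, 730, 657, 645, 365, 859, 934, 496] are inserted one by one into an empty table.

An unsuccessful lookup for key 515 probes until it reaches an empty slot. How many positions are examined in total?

540 hashes to 0; slot 0 is free => place at 0.
679 hashes to 13; slot 13 is free => place at 13.
730 hashes to 13; 13 taken => place at 14.
657 hashes to 14; 14 taken => place at 15.
645 hashes to 13; 13,14,0 taken => place at 5.
365 hashes to 1; slot 1 is free => place at 1.
859 hashes to 11; slot 11 is free => place at 11.
934 hashes to 13; 13,14,0,5 taken => place at 12.
496 hashes to 2; slot 2 is free => place at 2.
Table: [540, 365, 496, -, -, 645, -, -, -, -, -, 859, 934, 679, 730, 657, -]
Lookup 515: h=5, probe 5,6 → slot 6 empty, not found.

2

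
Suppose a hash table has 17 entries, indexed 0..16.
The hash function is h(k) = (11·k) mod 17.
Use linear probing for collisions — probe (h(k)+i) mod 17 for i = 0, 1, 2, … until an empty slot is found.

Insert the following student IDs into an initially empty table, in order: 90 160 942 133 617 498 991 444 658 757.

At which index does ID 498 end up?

6

90 hashes to 4; slot 4 is free -> place at 4.
160 hashes to 9; slot 9 is free -> place at 9.
942 hashes to 9; 9 taken -> place at 10.
133 hashes to 1; slot 1 is free -> place at 1.
617 hashes to 4; 4 taken -> place at 5.
498 hashes to 4; 4,5 taken -> place at 6.
991 hashes to 4; 4,5,6 taken -> place at 7.
444 hashes to 5; 5,6,7 taken -> place at 8.
658 hashes to 13; slot 13 is free -> place at 13.
757 hashes to 14; slot 14 is free -> place at 14.
Table: [-, 133, -, -, 90, 617, 498, 991, 444, 160, 942, -, -, 658, 757, -, -]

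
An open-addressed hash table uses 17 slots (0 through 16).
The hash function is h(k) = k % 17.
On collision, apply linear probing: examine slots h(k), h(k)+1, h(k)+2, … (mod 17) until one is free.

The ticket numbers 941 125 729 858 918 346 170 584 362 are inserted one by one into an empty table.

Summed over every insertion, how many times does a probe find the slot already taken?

Insert 941: h=6, slot 6 empty -> index 6.
Insert 125: h=6, slot 6 occupied -> index 7.
Insert 729: h=15, slot 15 empty -> index 15.
Insert 858: h=8, slot 8 empty -> index 8.
Insert 918: h=0, slot 0 empty -> index 0.
Insert 346: h=6, slots 6,7,8 occupied -> index 9.
Insert 170: h=0, slot 0 occupied -> index 1.
Insert 584: h=6, slots 6,7,8,9 occupied -> index 10.
Insert 362: h=5, slot 5 empty -> index 5.
Table: [918, 170, -, -, -, 362, 941, 125, 858, 346, 584, -, -, -, -, 729, -]

9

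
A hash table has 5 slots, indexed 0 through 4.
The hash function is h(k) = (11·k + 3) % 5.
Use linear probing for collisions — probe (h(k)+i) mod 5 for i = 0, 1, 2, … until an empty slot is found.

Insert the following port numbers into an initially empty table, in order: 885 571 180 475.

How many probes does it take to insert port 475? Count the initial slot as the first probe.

885 hashes to 3; slot 3 is free => place at 3.
571 hashes to 4; slot 4 is free => place at 4.
180 hashes to 3; 3,4 taken => place at 0.
475 hashes to 3; 3,4,0 taken => place at 1.
Table: [180, 475, -, 885, 571]

4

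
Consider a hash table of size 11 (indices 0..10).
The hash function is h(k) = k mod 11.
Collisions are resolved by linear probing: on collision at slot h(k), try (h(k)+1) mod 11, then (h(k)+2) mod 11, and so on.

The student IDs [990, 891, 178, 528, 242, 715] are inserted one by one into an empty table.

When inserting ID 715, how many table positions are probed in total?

990: h=0 → slot 0
891: h=0, probe 0,1 → slot 1
178: h=2 → slot 2
528: h=0, probe 0,1,2,3 → slot 3
242: h=0, probe 0,1,2,3,4 → slot 4
715: h=0, probe 0,1,2,3,4,5 → slot 5
Table: [990, 891, 178, 528, 242, 715, ∅, ∅, ∅, ∅, ∅]

6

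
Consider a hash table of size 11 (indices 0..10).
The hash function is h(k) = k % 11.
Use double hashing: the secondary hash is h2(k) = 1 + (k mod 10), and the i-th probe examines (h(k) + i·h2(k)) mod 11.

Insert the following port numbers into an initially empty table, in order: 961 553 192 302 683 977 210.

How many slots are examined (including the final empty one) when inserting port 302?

961: h=4 -> slot 4
553: h=3 -> slot 3
192: h=5 -> slot 5
302: h=5, h2=3, probe 5,8 -> slot 8
683: h=1 -> slot 1
977: h=9 -> slot 9
210: h=1, h2=1, probe 1,2 -> slot 2
Table: [_, 683, 210, 553, 961, 192, _, _, 302, 977, _]

2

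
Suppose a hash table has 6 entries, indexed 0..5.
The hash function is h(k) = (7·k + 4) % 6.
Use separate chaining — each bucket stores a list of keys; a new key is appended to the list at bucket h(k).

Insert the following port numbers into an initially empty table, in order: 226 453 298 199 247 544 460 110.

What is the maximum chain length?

4

226 -> bucket 2
453 -> bucket 1
298 -> bucket 2 (collision)
199 -> bucket 5
247 -> bucket 5 (collision)
544 -> bucket 2 (collision)
460 -> bucket 2 (collision)
110 -> bucket 0
Final buckets:
0: 110
1: 453
2: 226 -> 298 -> 544 -> 460
3: _
4: _
5: 199 -> 247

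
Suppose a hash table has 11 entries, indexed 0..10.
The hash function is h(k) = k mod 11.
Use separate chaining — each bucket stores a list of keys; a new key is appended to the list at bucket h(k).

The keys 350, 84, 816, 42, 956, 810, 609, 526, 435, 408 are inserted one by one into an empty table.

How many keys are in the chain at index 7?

Insert 350: h=9, bucket 9 empty -> new chain.
Insert 84: h=7, bucket 7 empty -> new chain.
Insert 816: h=2, bucket 2 empty -> new chain.
Insert 42: h=9, bucket 9 nonempty -> append to chain.
Insert 956: h=10, bucket 10 empty -> new chain.
Insert 810: h=7, bucket 7 nonempty -> append to chain.
Insert 609: h=4, bucket 4 empty -> new chain.
Insert 526: h=9, bucket 9 nonempty -> append to chain.
Insert 435: h=6, bucket 6 empty -> new chain.
Insert 408: h=1, bucket 1 empty -> new chain.
Final buckets:
0: —
1: 408
2: 816
3: —
4: 609
5: —
6: 435
7: 84 -> 810
8: —
9: 350 -> 42 -> 526
10: 956

2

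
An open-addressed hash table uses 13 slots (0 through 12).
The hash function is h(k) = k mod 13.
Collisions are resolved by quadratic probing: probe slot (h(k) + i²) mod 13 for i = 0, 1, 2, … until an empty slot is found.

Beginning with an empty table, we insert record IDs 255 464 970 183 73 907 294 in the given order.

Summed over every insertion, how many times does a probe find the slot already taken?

9

Insert 255: h=8, slot 8 empty → index 8.
Insert 464: h=9, slot 9 empty → index 9.
Insert 970: h=8, slots 8,9 occupied → index 12.
Insert 183: h=1, slot 1 empty → index 1.
Insert 73: h=8, slots 8,9,12 occupied → index 4.
Insert 907: h=10, slot 10 empty → index 10.
Insert 294: h=8, slots 8,9,12,4 occupied → index 11.
Table: [∅, 183, ∅, ∅, 73, ∅, ∅, ∅, 255, 464, 907, 294, 970]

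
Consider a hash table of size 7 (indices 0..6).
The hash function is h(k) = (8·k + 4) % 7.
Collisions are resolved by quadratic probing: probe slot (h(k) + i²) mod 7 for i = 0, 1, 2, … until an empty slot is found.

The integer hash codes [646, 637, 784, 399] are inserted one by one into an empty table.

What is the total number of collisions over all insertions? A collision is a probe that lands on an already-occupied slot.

3

646 hashes to 6; slot 6 is free -> place at 6.
637 hashes to 4; slot 4 is free -> place at 4.
784 hashes to 4; 4 taken -> place at 5.
399 hashes to 4; 4,5 taken -> place at 1.
Table: [., 399, ., ., 637, 784, 646]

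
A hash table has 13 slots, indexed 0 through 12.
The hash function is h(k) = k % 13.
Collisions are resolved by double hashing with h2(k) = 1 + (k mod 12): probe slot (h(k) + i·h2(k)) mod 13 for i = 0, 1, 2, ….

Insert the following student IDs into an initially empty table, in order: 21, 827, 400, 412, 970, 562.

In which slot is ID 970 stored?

6

21 hashes to 8; slot 8 is free → place at 8.
827 hashes to 8, h2=12; 8 taken → place at 7.
400 hashes to 10; slot 10 is free → place at 10.
412 hashes to 9; slot 9 is free → place at 9.
970 hashes to 8, h2=11; 8 taken → place at 6.
562 hashes to 3; slot 3 is free → place at 3.
Table: [., ., ., 562, ., ., 970, 827, 21, 412, 400, ., .]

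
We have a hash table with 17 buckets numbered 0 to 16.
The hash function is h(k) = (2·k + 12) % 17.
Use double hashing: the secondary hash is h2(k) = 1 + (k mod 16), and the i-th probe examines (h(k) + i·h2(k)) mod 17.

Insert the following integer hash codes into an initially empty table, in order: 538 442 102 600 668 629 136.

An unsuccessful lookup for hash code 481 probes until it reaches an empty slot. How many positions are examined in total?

538 hashes to 0; slot 0 is free => place at 0.
442 hashes to 12; slot 12 is free => place at 12.
102 hashes to 12, h2=7; 12 taken => place at 2.
600 hashes to 5; slot 5 is free => place at 5.
668 hashes to 5, h2=13; 5 taken => place at 1.
629 hashes to 12, h2=6; 12,1 taken => place at 7.
136 hashes to 12, h2=9; 12 taken => place at 4.
Table: [538, 668, 102, ∅, 136, 600, ∅, 629, ∅, ∅, ∅, ∅, 442, ∅, ∅, ∅, ∅]
Lookup 481: h=5, h2=2, probe 5,7,9 → slot 9 empty, not found.

3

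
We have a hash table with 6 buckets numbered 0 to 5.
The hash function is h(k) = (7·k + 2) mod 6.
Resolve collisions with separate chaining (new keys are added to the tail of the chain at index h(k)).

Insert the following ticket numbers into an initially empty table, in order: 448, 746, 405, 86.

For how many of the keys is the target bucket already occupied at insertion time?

1

Insert 448: h=0, bucket 0 empty → new chain.
Insert 746: h=4, bucket 4 empty → new chain.
Insert 405: h=5, bucket 5 empty → new chain.
Insert 86: h=4, bucket 4 nonempty → append to chain.
Final buckets:
0: 448
1: —
2: —
3: —
4: 746 -> 86
5: 405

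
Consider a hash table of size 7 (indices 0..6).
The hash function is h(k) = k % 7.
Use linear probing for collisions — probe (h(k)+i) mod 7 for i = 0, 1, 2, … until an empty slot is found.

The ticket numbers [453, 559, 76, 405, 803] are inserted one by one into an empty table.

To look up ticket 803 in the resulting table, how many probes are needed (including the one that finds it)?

453 hashes to 5; slot 5 is free => place at 5.
559 hashes to 6; slot 6 is free => place at 6.
76 hashes to 6; 6 taken => place at 0.
405 hashes to 6; 6,0 taken => place at 1.
803 hashes to 5; 5,6,0,1 taken => place at 2.
Table: [76, 405, 803, —, —, 453, 559]
Lookup 803: h=5, probe 5,6,0,1,2 → found at 2.

5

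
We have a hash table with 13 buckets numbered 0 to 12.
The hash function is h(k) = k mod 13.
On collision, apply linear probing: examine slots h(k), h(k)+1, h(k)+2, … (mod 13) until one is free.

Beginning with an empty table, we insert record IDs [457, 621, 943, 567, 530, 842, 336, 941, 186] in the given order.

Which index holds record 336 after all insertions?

0

Insert 457: h=2, slot 2 empty => index 2.
Insert 621: h=10, slot 10 empty => index 10.
Insert 943: h=7, slot 7 empty => index 7.
Insert 567: h=8, slot 8 empty => index 8.
Insert 530: h=10, slot 10 occupied => index 11.
Insert 842: h=10, slots 10,11 occupied => index 12.
Insert 336: h=11, slots 11,12 occupied => index 0.
Insert 941: h=5, slot 5 empty => index 5.
Insert 186: h=4, slot 4 empty => index 4.
Table: [336, _, 457, _, 186, 941, _, 943, 567, _, 621, 530, 842]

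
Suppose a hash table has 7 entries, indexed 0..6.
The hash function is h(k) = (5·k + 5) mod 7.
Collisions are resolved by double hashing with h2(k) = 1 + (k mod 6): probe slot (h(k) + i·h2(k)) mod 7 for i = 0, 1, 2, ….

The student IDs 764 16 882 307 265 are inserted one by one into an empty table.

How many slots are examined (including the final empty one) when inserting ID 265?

2

764: h=3 => slot 3
16: h=1 => slot 1
882: h=5 => slot 5
307: h=0 => slot 0
265: h=0, h2=2, probe 0,2 => slot 2
Table: [307, 16, 265, 764, ., 882, .]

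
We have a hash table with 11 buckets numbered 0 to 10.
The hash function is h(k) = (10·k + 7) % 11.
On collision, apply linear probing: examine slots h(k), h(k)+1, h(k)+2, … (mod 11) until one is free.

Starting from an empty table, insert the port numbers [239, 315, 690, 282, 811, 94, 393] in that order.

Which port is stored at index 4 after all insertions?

94

239 hashes to 10; slot 10 is free -> place at 10.
315 hashes to 0; slot 0 is free -> place at 0.
690 hashes to 10; 10,0 taken -> place at 1.
282 hashes to 0; 0,1 taken -> place at 2.
811 hashes to 10; 10,0,1,2 taken -> place at 3.
94 hashes to 1; 1,2,3 taken -> place at 4.
393 hashes to 10; 10,0,1,2,3,4 taken -> place at 5.
Table: [315, 690, 282, 811, 94, 393, _, _, _, _, 239]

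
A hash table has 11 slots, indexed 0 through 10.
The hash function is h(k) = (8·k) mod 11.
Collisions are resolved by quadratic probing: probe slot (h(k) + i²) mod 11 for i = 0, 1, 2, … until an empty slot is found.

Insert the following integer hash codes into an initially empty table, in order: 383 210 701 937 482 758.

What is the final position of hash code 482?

7

383 hashes to 6; slot 6 is free → place at 6.
210 hashes to 8; slot 8 is free → place at 8.
701 hashes to 9; slot 9 is free → place at 9.
937 hashes to 5; slot 5 is free → place at 5.
482 hashes to 6; 6 taken → place at 7.
758 hashes to 3; slot 3 is free → place at 3.
Table: [., ., ., 758, ., 937, 383, 482, 210, 701, .]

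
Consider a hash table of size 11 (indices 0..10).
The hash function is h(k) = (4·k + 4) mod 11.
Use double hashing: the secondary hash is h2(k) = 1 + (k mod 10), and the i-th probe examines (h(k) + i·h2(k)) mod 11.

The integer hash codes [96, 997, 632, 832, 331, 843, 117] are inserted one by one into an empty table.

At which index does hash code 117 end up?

96 hashes to 3; slot 3 is free => place at 3.
997 hashes to 10; slot 10 is free => place at 10.
632 hashes to 2; slot 2 is free => place at 2.
832 hashes to 10, h2=3; 10,2 taken => place at 5.
331 hashes to 8; slot 8 is free => place at 8.
843 hashes to 10, h2=4; 10,3 taken => place at 7.
117 hashes to 10, h2=8; 10,7 taken => place at 4.
Table: [_, _, 632, 96, 117, 832, _, 843, 331, _, 997]

4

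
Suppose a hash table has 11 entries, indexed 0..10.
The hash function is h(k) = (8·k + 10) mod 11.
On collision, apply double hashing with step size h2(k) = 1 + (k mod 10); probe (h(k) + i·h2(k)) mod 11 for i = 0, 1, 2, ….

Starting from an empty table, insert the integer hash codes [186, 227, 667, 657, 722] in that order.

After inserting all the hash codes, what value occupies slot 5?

657

186: h=2 => slot 2
227: h=0 => slot 0
667: h=0, h2=8, probe 0,8 => slot 8
657: h=8, h2=8, probe 8,5 => slot 5
722: h=0, h2=3, probe 0,3 => slot 3
Table: [227, ∅, 186, 722, ∅, 657, ∅, ∅, 667, ∅, ∅]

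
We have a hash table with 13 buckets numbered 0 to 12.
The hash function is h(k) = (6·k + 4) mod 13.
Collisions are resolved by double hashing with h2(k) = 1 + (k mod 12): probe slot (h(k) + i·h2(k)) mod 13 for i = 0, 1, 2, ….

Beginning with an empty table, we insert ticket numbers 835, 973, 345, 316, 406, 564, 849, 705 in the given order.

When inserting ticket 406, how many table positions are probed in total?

4

Insert 835: h=9, slot 9 empty => index 9.
Insert 973: h=5, slot 5 empty => index 5.
Insert 345: h=7, slot 7 empty => index 7.
Insert 316: h=2, slot 2 empty => index 2.
Insert 406: h=9, h2=11, slots 9,7,5 occupied => index 3.
Insert 564: h=8, slot 8 empty => index 8.
Insert 849: h=2, h2=10, slot 2 occupied => index 12.
Insert 705: h=9, h2=10, slot 9 occupied => index 6.
Table: [—, —, 316, 406, —, 973, 705, 345, 564, 835, —, —, 849]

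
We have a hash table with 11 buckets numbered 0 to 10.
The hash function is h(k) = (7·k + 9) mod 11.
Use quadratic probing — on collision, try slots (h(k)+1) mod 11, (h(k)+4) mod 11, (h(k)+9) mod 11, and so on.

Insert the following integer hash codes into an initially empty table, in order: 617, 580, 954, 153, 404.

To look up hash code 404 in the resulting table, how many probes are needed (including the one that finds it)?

617 hashes to 5; slot 5 is free → place at 5.
580 hashes to 10; slot 10 is free → place at 10.
954 hashes to 10; 10 taken → place at 0.
153 hashes to 2; slot 2 is free → place at 2.
404 hashes to 10; 10,0 taken → place at 3.
Table: [954, —, 153, 404, —, 617, —, —, —, —, 580]
Lookup 404: h=10, probe 10,0,3 → found at 3.

3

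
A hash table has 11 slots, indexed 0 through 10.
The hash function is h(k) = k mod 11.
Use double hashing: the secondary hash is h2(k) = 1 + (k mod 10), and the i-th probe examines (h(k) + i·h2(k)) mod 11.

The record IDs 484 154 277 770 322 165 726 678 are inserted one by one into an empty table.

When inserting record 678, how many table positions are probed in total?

5

484: h=0 => slot 0
154: h=0, h2=5, probe 0,5 => slot 5
277: h=2 => slot 2
770: h=0, h2=1, probe 0,1 => slot 1
322: h=3 => slot 3
165: h=0, h2=6, probe 0,6 => slot 6
726: h=0, h2=7, probe 0,7 => slot 7
678: h=7, h2=9, probe 7,5,3,1,10 => slot 10
Table: [484, 770, 277, 322, —, 154, 165, 726, —, —, 678]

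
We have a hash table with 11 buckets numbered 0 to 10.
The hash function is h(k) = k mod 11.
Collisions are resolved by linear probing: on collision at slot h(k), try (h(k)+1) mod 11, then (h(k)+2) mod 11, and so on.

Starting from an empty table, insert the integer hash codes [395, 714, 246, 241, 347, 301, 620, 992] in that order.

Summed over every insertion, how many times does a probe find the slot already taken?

395: h=10 → slot 10
714: h=10, probe 10,0 → slot 0
246: h=4 → slot 4
241: h=10, probe 10,0,1 → slot 1
347: h=6 → slot 6
301: h=4, probe 4,5 → slot 5
620: h=4, probe 4,5,6,7 → slot 7
992: h=2 → slot 2
Table: [714, 241, 992, ∅, 246, 301, 347, 620, ∅, ∅, 395]

7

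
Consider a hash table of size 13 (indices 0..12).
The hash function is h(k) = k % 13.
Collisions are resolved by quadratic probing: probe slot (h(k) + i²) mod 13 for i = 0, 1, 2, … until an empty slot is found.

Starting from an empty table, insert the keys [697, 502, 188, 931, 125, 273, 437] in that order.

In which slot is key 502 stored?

9

Insert 697: h=8, slot 8 empty -> index 8.
Insert 502: h=8, slot 8 occupied -> index 9.
Insert 188: h=6, slot 6 empty -> index 6.
Insert 931: h=8, slots 8,9 occupied -> index 12.
Insert 125: h=8, slots 8,9,12 occupied -> index 4.
Insert 273: h=0, slot 0 empty -> index 0.
Insert 437: h=8, slots 8,9,12,4 occupied -> index 11.
Table: [273, _, _, _, 125, _, 188, _, 697, 502, _, 437, 931]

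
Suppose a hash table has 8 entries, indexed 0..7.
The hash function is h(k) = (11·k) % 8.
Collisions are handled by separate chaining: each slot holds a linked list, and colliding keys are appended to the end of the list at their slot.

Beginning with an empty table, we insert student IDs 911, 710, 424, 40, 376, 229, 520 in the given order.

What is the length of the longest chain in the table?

4

911 -> bucket 5
710 -> bucket 2
424 -> bucket 0
40 -> bucket 0 (collision)
376 -> bucket 0 (collision)
229 -> bucket 7
520 -> bucket 0 (collision)
Final buckets:
0: 424 -> 40 -> 376 -> 520
1: -
2: 710
3: -
4: -
5: 911
6: -
7: 229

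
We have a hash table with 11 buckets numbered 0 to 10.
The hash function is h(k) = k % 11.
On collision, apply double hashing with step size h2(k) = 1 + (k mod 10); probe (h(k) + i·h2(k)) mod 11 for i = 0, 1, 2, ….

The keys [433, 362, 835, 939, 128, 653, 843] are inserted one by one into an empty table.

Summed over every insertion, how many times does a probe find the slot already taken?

433 hashes to 4; slot 4 is free -> place at 4.
362 hashes to 10; slot 10 is free -> place at 10.
835 hashes to 10, h2=6; 10 taken -> place at 5.
939 hashes to 4, h2=10; 4 taken -> place at 3.
128 hashes to 7; slot 7 is free -> place at 7.
653 hashes to 4, h2=4; 4 taken -> place at 8.
843 hashes to 7, h2=4; 7 taken -> place at 0.
Table: [843, —, —, 939, 433, 835, —, 128, 653, —, 362]

4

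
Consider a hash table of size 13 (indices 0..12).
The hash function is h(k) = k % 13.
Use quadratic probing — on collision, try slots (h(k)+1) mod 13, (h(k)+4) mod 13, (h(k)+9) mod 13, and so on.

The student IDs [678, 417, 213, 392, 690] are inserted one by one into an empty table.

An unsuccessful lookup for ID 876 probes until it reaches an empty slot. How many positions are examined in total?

2

Insert 678: h=2, slot 2 empty => index 2.
Insert 417: h=1, slot 1 empty => index 1.
Insert 213: h=5, slot 5 empty => index 5.
Insert 392: h=2, slot 2 occupied => index 3.
Insert 690: h=1, slots 1,2,5 occupied => index 10.
Table: [-, 417, 678, 392, -, 213, -, -, -, -, 690, -, -]
Lookup 876: h=5, probe 5,6 → slot 6 empty, not found.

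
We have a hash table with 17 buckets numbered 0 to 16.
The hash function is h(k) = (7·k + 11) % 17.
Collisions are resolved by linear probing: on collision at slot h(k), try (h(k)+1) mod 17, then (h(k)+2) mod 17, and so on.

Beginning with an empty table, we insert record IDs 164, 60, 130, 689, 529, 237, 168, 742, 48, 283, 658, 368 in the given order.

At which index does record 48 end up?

10

164: h=3 => slot 3
60: h=6 => slot 6
130: h=3, probe 3,4 => slot 4
689: h=6, probe 6,7 => slot 7
529: h=8 => slot 8
237: h=4, probe 4,5 => slot 5
168: h=14 => slot 14
742: h=3, probe 3,4,5,6,7,8,9 => slot 9
48: h=7, probe 7,8,9,10 => slot 10
283: h=3, probe 3,4,5,6,7,8,9,10,11 => slot 11
658: h=10, probe 10,11,12 => slot 12
368: h=3, probe 3,4,5,6,7,8,9,10,11,12,13 => slot 13
Table: [—, —, —, 164, 130, 237, 60, 689, 529, 742, 48, 283, 658, 368, 168, —, —]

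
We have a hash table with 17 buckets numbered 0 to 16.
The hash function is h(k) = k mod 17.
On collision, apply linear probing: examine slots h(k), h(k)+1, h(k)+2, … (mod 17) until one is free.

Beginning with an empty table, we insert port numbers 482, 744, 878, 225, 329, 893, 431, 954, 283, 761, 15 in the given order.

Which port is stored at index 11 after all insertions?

878

482: h=6 → slot 6
744: h=13 → slot 13
878: h=11 → slot 11
225: h=4 → slot 4
329: h=6, probe 6,7 → slot 7
893: h=9 → slot 9
431: h=6, probe 6,7,8 → slot 8
954: h=2 → slot 2
283: h=11, probe 11,12 → slot 12
761: h=13, probe 13,14 → slot 14
15: h=15 → slot 15
Table: [—, —, 954, —, 225, —, 482, 329, 431, 893, —, 878, 283, 744, 761, 15, —]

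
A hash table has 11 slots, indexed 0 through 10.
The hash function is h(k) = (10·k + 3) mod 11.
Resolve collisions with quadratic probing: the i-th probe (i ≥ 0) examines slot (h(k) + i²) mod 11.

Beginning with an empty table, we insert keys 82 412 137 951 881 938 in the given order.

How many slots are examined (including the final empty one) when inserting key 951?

4

82 hashes to 9; slot 9 is free → place at 9.
412 hashes to 9; 9 taken → place at 10.
137 hashes to 9; 9,10 taken → place at 2.
951 hashes to 9; 9,10,2 taken → place at 7.
881 hashes to 2; 2 taken → place at 3.
938 hashes to 0; slot 0 is free → place at 0.
Table: [938, -, 137, 881, -, -, -, 951, -, 82, 412]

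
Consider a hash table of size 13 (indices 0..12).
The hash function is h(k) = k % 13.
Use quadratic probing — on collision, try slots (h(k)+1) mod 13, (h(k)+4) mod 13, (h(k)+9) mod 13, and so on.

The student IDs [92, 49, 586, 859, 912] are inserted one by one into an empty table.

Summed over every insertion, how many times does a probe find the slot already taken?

4

92: h=1 → slot 1
49: h=10 → slot 10
586: h=1, probe 1,2 → slot 2
859: h=1, probe 1,2,5 → slot 5
912: h=2, probe 2,3 → slot 3
Table: [—, 92, 586, 912, —, 859, —, —, —, —, 49, —, —]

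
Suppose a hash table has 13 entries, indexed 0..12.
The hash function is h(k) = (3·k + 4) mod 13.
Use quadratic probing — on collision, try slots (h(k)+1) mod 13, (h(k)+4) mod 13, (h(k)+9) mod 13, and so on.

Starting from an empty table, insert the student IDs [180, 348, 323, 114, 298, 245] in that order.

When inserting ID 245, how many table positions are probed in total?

3

Insert 180: h=11, slot 11 empty => index 11.
Insert 348: h=8, slot 8 empty => index 8.
Insert 323: h=11, slot 11 occupied => index 12.
Insert 114: h=8, slot 8 occupied => index 9.
Insert 298: h=1, slot 1 empty => index 1.
Insert 245: h=11, slots 11,12 occupied => index 2.
Table: [., 298, 245, ., ., ., ., ., 348, 114, ., 180, 323]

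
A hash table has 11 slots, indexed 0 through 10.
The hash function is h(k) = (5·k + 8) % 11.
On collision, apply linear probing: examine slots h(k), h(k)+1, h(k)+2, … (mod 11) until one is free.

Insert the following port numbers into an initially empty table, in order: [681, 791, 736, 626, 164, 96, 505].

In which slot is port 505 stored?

681 hashes to 3; slot 3 is free => place at 3.
791 hashes to 3; 3 taken => place at 4.
736 hashes to 3; 3,4 taken => place at 5.
626 hashes to 3; 3,4,5 taken => place at 6.
164 hashes to 3; 3,4,5,6 taken => place at 7.
96 hashes to 4; 4,5,6,7 taken => place at 8.
505 hashes to 3; 3,4,5,6,7,8 taken => place at 9.
Table: [., ., ., 681, 791, 736, 626, 164, 96, 505, .]

9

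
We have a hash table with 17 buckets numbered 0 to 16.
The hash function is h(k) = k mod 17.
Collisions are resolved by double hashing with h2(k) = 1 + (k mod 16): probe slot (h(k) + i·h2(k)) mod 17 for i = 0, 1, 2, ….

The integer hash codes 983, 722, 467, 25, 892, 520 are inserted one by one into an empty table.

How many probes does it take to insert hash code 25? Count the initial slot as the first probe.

983: h=14 → slot 14
722: h=8 → slot 8
467: h=8, h2=4, probe 8,12 → slot 12
25: h=8, h2=10, probe 8,1 → slot 1
892: h=8, h2=13, probe 8,4 → slot 4
520: h=10 → slot 10
Table: [_, 25, _, _, 892, _, _, _, 722, _, 520, _, 467, _, 983, _, _]

2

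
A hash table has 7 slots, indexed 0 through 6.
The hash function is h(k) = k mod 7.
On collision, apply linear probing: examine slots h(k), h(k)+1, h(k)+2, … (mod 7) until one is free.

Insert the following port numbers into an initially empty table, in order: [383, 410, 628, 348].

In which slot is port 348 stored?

383: h=5 → slot 5
410: h=4 → slot 4
628: h=5, probe 5,6 → slot 6
348: h=5, probe 5,6,0 → slot 0
Table: [348, —, —, —, 410, 383, 628]

0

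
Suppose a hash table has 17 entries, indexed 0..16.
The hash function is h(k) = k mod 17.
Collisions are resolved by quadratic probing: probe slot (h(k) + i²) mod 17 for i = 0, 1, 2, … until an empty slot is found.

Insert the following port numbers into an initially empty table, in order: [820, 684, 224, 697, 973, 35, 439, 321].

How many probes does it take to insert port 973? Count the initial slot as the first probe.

820 hashes to 4; slot 4 is free -> place at 4.
684 hashes to 4; 4 taken -> place at 5.
224 hashes to 3; slot 3 is free -> place at 3.
697 hashes to 0; slot 0 is free -> place at 0.
973 hashes to 4; 4,5 taken -> place at 8.
35 hashes to 1; slot 1 is free -> place at 1.
439 hashes to 14; slot 14 is free -> place at 14.
321 hashes to 15; slot 15 is free -> place at 15.
Table: [697, 35, _, 224, 820, 684, _, _, 973, _, _, _, _, _, 439, 321, _]

3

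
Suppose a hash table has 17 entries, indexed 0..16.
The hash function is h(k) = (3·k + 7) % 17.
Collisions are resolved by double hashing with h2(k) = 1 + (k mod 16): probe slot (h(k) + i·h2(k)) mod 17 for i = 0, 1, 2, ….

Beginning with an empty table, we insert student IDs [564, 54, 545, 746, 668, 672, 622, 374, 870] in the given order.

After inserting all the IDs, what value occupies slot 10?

545

564: h=16 → slot 16
54: h=16, h2=7, probe 16,6 → slot 6
545: h=10 → slot 10
746: h=1 → slot 1
668: h=5 → slot 5
672: h=0 → slot 0
622: h=3 → slot 3
374: h=7 → slot 7
870: h=16, h2=7, probe 16,6,13 → slot 13
Table: [672, 746, -, 622, -, 668, 54, 374, -, -, 545, -, -, 870, -, -, 564]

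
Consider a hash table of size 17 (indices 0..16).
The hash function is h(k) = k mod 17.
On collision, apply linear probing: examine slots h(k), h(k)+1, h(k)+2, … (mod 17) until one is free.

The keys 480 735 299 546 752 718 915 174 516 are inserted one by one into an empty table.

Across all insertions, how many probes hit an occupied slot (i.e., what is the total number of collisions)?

13

480 hashes to 4; slot 4 is free -> place at 4.
735 hashes to 4; 4 taken -> place at 5.
299 hashes to 10; slot 10 is free -> place at 10.
546 hashes to 2; slot 2 is free -> place at 2.
752 hashes to 4; 4,5 taken -> place at 6.
718 hashes to 4; 4,5,6 taken -> place at 7.
915 hashes to 14; slot 14 is free -> place at 14.
174 hashes to 4; 4,5,6,7 taken -> place at 8.
516 hashes to 6; 6,7,8 taken -> place at 9.
Table: [_, _, 546, _, 480, 735, 752, 718, 174, 516, 299, _, _, _, 915, _, _]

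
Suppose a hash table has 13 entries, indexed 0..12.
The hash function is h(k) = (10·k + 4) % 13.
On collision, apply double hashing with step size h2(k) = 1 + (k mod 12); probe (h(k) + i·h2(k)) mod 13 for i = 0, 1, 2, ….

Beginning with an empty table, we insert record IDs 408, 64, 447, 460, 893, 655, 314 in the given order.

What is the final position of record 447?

6

408: h=2 => slot 2
64: h=7 => slot 7
447: h=2, h2=4, probe 2,6 => slot 6
460: h=2, h2=5, probe 2,7,12 => slot 12
893: h=3 => slot 3
655: h=2, h2=8, probe 2,10 => slot 10
314: h=11 => slot 11
Table: [—, —, 408, 893, —, —, 447, 64, —, —, 655, 314, 460]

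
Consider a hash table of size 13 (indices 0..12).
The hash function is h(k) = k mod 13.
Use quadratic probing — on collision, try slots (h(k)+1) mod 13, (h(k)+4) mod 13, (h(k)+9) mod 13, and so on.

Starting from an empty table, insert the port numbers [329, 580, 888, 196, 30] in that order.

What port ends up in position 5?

888

329 hashes to 4; slot 4 is free => place at 4.
580 hashes to 8; slot 8 is free => place at 8.
888 hashes to 4; 4 taken => place at 5.
196 hashes to 1; slot 1 is free => place at 1.
30 hashes to 4; 4,5,8 taken => place at 0.
Table: [30, 196, -, -, 329, 888, -, -, 580, -, -, -, -]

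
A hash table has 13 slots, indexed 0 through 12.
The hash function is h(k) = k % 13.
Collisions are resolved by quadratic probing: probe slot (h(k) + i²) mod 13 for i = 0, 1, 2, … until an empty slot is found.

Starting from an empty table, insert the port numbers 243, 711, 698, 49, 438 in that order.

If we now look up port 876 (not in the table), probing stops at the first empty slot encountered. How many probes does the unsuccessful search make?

2

243 hashes to 9; slot 9 is free -> place at 9.
711 hashes to 9; 9 taken -> place at 10.
698 hashes to 9; 9,10 taken -> place at 0.
49 hashes to 10; 10 taken -> place at 11.
438 hashes to 9; 9,10,0 taken -> place at 5.
Table: [698, -, -, -, -, 438, -, -, -, 243, 711, 49, -]
Lookup 876: h=5, probe 5,6 → slot 6 empty, not found.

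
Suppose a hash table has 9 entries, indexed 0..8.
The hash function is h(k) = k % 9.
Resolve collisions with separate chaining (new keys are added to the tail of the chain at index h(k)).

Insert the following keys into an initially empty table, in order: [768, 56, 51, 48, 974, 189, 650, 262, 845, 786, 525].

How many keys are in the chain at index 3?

Insert 768: h=3, bucket 3 empty -> new chain.
Insert 56: h=2, bucket 2 empty -> new chain.
Insert 51: h=6, bucket 6 empty -> new chain.
Insert 48: h=3, bucket 3 nonempty -> append to chain.
Insert 974: h=2, bucket 2 nonempty -> append to chain.
Insert 189: h=0, bucket 0 empty -> new chain.
Insert 650: h=2, bucket 2 nonempty -> append to chain.
Insert 262: h=1, bucket 1 empty -> new chain.
Insert 845: h=8, bucket 8 empty -> new chain.
Insert 786: h=3, bucket 3 nonempty -> append to chain.
Insert 525: h=3, bucket 3 nonempty -> append to chain.
Final buckets:
0: 189
1: 262
2: 56 -> 974 -> 650
3: 768 -> 48 -> 786 -> 525
4: -
5: -
6: 51
7: -
8: 845

4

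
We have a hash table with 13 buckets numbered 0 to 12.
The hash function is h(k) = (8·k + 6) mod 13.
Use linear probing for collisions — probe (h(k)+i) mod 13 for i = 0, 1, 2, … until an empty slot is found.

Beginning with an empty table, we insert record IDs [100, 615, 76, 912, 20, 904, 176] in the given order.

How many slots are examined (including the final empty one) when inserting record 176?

5

100 hashes to 0; slot 0 is free → place at 0.
615 hashes to 12; slot 12 is free → place at 12.
76 hashes to 3; slot 3 is free → place at 3.
912 hashes to 9; slot 9 is free → place at 9.
20 hashes to 10; slot 10 is free → place at 10.
904 hashes to 10; 10 taken → place at 11.
176 hashes to 10; 10,11,12,0 taken → place at 1.
Table: [100, 176, _, 76, _, _, _, _, _, 912, 20, 904, 615]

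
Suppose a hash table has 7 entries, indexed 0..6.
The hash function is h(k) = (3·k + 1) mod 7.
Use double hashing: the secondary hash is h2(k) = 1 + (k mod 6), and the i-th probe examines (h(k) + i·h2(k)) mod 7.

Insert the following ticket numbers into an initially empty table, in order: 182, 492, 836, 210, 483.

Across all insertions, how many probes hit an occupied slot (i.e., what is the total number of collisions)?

2

Insert 182: h=1, slot 1 empty => index 1.
Insert 492: h=0, slot 0 empty => index 0.
Insert 836: h=3, slot 3 empty => index 3.
Insert 210: h=1, h2=1, slot 1 occupied => index 2.
Insert 483: h=1, h2=4, slot 1 occupied => index 5.
Table: [492, 182, 210, 836, ∅, 483, ∅]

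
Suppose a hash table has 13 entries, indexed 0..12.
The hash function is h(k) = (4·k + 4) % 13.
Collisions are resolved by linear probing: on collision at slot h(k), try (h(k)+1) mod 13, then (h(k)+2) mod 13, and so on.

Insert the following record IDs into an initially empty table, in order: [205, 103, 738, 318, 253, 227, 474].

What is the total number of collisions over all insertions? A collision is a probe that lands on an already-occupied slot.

Insert 205: h=5, slot 5 empty => index 5.
Insert 103: h=0, slot 0 empty => index 0.
Insert 738: h=5, slot 5 occupied => index 6.
Insert 318: h=2, slot 2 empty => index 2.
Insert 253: h=2, slot 2 occupied => index 3.
Insert 227: h=2, slots 2,3 occupied => index 4.
Insert 474: h=2, slots 2,3,4,5,6 occupied => index 7.
Table: [103, -, 318, 253, 227, 205, 738, 474, -, -, -, -, -]

9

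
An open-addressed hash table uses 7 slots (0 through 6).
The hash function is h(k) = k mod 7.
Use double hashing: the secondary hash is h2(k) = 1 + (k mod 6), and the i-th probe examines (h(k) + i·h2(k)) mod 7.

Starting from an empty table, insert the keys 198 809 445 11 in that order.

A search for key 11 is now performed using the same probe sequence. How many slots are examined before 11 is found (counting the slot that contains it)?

2

Insert 198: h=2, slot 2 empty -> index 2.
Insert 809: h=4, slot 4 empty -> index 4.
Insert 445: h=4, h2=2, slot 4 occupied -> index 6.
Insert 11: h=4, h2=6, slot 4 occupied -> index 3.
Table: [_, _, 198, 11, 809, _, 445]
Lookup 11: h=4, h2=6, probe 4,3 → found at 3.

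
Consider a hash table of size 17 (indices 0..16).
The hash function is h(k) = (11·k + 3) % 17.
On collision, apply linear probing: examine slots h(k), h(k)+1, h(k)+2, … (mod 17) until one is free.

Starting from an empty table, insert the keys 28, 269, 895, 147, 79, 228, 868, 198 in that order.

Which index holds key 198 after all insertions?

9

Insert 28: h=5, slot 5 empty => index 5.
Insert 269: h=4, slot 4 empty => index 4.
Insert 895: h=5, slot 5 occupied => index 6.
Insert 147: h=5, slots 5,6 occupied => index 7.
Insert 79: h=5, slots 5,6,7 occupied => index 8.
Insert 228: h=12, slot 12 empty => index 12.
Insert 868: h=14, slot 14 empty => index 14.
Insert 198: h=5, slots 5,6,7,8 occupied => index 9.
Table: [∅, ∅, ∅, ∅, 269, 28, 895, 147, 79, 198, ∅, ∅, 228, ∅, 868, ∅, ∅]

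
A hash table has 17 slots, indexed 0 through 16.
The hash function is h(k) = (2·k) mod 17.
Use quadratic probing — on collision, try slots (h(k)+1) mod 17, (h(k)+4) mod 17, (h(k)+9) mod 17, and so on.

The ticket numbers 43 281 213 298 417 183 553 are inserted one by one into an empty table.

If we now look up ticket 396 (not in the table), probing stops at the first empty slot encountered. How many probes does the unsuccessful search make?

Insert 43: h=1, slot 1 empty -> index 1.
Insert 281: h=1, slot 1 occupied -> index 2.
Insert 213: h=1, slots 1,2 occupied -> index 5.
Insert 298: h=1, slots 1,2,5 occupied -> index 10.
Insert 417: h=1, slots 1,2,5,10 occupied -> index 0.
Insert 183: h=9, slot 9 empty -> index 9.
Insert 553: h=1, slots 1,2,5,10,0,9 occupied -> index 3.
Table: [417, 43, 281, 553, _, 213, _, _, _, 183, 298, _, _, _, _, _, _]
Lookup 396: h=10, probe 10,11 → slot 11 empty, not found.

2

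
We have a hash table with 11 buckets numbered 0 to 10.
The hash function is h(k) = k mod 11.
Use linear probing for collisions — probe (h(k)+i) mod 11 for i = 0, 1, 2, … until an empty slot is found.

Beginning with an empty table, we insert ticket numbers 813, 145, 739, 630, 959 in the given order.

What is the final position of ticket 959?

5

813: h=10 -> slot 10
145: h=2 -> slot 2
739: h=2, probe 2,3 -> slot 3
630: h=3, probe 3,4 -> slot 4
959: h=2, probe 2,3,4,5 -> slot 5
Table: [., ., 145, 739, 630, 959, ., ., ., ., 813]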